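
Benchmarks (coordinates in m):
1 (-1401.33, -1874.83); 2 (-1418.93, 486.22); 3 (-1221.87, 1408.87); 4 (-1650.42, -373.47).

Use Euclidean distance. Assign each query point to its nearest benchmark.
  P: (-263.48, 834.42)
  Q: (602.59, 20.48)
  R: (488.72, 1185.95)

P→3; Q→2; R→3

P at (-263.48, 834.42):
  1: √((-1137.85)² + (-2709.25)²) = √(1294702.6225 + 7340035.5625) = 2938.49 m
  2: √((-1155.45)² + (-348.20)²) = √(1335064.7025 + 121243.2400) = 1206.78 m
  3: √((-958.39)² + (574.45)²) = √(918511.3921 + 329992.8025) = 1117.36 m
  4: √((-1386.94)² + (-1207.89)²) = √(1923602.5636 + 1458998.2521) = 1839.18 m
  → nearest: 3 (1117.36 m)
Q at (602.59, 20.48):
  1: √((-2003.92)² + (-1895.31)²) = √(4015695.3664 + 3592199.9961) = 2758.24 m
  2: √((-2021.52)² + (465.74)²) = √(4086543.1104 + 216913.7476) = 2074.48 m
  3: √((-1824.46)² + (1388.39)²) = √(3328654.2916 + 1927626.7921) = 2292.66 m
  4: √((-2253.01)² + (-393.95)²) = √(5076054.0601 + 155196.6025) = 2287.19 m
  → nearest: 2 (2074.48 m)
R at (488.72, 1185.95):
  1: √((-1890.05)² + (-3060.78)²) = √(3572289.0025 + 9368374.2084) = 3597.31 m
  2: √((-1907.65)² + (-699.73)²) = √(3639128.5225 + 489622.0729) = 2031.93 m
  3: √((-1710.59)² + (222.92)²) = √(2926118.1481 + 49693.3264) = 1725.05 m
  4: √((-2139.14)² + (-1559.42)²) = √(4575919.9396 + 2431790.7364) = 2647.21 m
  → nearest: 3 (1725.05 m)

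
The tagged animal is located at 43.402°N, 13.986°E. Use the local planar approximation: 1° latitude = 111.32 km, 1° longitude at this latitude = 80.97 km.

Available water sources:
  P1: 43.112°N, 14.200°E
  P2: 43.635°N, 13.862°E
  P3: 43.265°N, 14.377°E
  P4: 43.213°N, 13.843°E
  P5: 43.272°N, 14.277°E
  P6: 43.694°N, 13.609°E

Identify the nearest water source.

P4

Distances from 43.402°N, 13.986°E:
P1: √((-0.290·111.32)² + (0.214·80.97)²) = √(1042.17918 + 300.24503) = 36.639 km
P2: √((0.233·111.32)² + (-0.124·80.97)²) = √(672.75702 + 100.80722) = 27.813 km
P3: √((-0.137·111.32)² + (0.391·80.97)²) = √(232.58812 + 1002.30938) = 35.141 km
P4: √((-0.189·111.32)² + (-0.143·80.97)²) = √(442.65972 + 134.06653) = 24.015 km
P5: √((-0.130·111.32)² + (0.291·80.97)²) = √(209.42721 + 555.18057) = 27.652 km
P6: √((0.292·111.32)² + (-0.377·80.97)²) = √(1056.60363 + 931.81775) = 44.592 km
Minimum: P4 at 24.015 km.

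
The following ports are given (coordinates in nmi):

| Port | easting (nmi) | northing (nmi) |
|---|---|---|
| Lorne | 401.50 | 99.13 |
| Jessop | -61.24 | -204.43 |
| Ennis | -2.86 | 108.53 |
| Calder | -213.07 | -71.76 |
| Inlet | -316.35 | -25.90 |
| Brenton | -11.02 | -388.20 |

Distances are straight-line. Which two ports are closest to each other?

Calder and Inlet

Pairwise distances:
Calder–Inlet: √((-103.28)² + (45.86)²) = √(10666.7584 + 2103.1396) = 113.00 nmi
Jessop–Brenton: √((50.22)² + (-183.77)²) = √(2522.0484 + 33771.4129) = 190.51 nmi
Jessop–Calder: √((-151.83)² + (132.67)²) = √(23052.3489 + 17601.3289) = 201.63 nmi
Ennis–Calder: √((-210.21)² + (-180.29)²) = √(44188.2441 + 32504.4841) = 276.93 nmi
Jessop–Inlet: √((-255.11)² + (178.53)²) = √(65081.1121 + 31872.9609) = 311.37 nmi
Jessop–Ennis: √((58.38)² + (312.96)²) = √(3408.2244 + 97943.9616) = 318.36 nmi
Ennis–Inlet: √((-313.49)² + (-134.43)²) = √(98275.9801 + 18071.4249) = 341.10 nmi
Calder–Brenton: √((202.05)² + (-316.44)²) = √(40824.2025 + 100134.2736) = 375.44 nmi
Lorne–Ennis: √((-404.36)² + (9.40)²) = √(163507.0096 + 88.3600) = 404.47 nmi
Inlet–Brenton: √((305.33)² + (-362.30)²) = √(93226.4089 + 131261.2900) = 473.80 nmi
Ennis–Brenton: √((-8.16)² + (-496.73)²) = √(66.5856 + 246740.6929) = 496.80 nmi
Lorne–Jessop: √((-462.74)² + (-303.56)²) = √(214128.3076 + 92148.6736) = 553.42 nmi
Lorne–Calder: √((-614.57)² + (-170.89)²) = √(377696.2849 + 29203.3921) = 637.89 nmi
Lorne–Brenton: √((-412.52)² + (-487.33)²) = √(170172.7504 + 237490.5289) = 638.49 nmi
Lorne–Inlet: √((-717.85)² + (-125.03)²) = √(515308.6225 + 15632.5009) = 728.66 nmi
Closest pair: Calder–Inlet at 113.00 nmi.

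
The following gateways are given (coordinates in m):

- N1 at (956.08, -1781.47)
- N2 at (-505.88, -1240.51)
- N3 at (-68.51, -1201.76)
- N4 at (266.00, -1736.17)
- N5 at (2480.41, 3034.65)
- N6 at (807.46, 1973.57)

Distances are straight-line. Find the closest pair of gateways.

Pairwise distances:
N1–N2: 1558.83 m
N1–N3: 1177.22 m
N1–N4: 691.57 m
N1–N5: 5051.59 m
N1–N6: 3757.98 m
N2–N3: 439.08 m
N2–N4: 917.32 m
N2–N5: 5214.87 m
N2–N6: 3472.06 m
N3–N4: 630.47 m
N3–N5: 4944.10 m
N3–N6: 3293.94 m
N4–N5: 5259.69 m
N4–N6: 3749.05 m
N5–N6: 1981.07 m
Closest pair: N2–N3 at 439.08 m.

N2 and N3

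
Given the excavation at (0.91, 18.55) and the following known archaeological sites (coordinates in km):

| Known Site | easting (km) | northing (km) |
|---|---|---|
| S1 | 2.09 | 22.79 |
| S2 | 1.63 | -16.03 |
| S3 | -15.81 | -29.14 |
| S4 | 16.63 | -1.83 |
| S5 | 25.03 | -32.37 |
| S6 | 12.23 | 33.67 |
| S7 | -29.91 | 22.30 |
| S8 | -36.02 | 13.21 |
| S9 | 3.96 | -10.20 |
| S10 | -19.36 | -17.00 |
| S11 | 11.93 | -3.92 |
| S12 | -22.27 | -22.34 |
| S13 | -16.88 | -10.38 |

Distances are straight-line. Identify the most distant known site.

S5

Distances from (0.91, 18.55):
S1: √((1.18)² + (4.24)²) = √(1.3924 + 17.9776) = 4.40 km
S2: √((0.72)² + (-34.58)²) = √(0.5184 + 1195.7764) = 34.59 km
S3: √((-16.72)² + (-47.69)²) = √(279.5584 + 2274.3361) = 50.54 km
S4: √((15.72)² + (-20.38)²) = √(247.1184 + 415.3444) = 25.74 km
S5: √((24.12)² + (-50.92)²) = √(581.7744 + 2592.8464) = 56.34 km
S6: √((11.32)² + (15.12)²) = √(128.1424 + 228.6144) = 18.89 km
S7: √((-30.82)² + (3.75)²) = √(949.8724 + 14.0625) = 31.05 km
S8: √((-36.93)² + (-5.34)²) = √(1363.8249 + 28.5156) = 37.31 km
S9: √((3.05)² + (-28.75)²) = √(9.3025 + 826.5625) = 28.91 km
S10: √((-20.27)² + (-35.55)²) = √(410.8729 + 1263.8025) = 40.92 km
S11: √((11.02)² + (-22.47)²) = √(121.4404 + 504.9009) = 25.03 km
S12: √((-23.18)² + (-40.89)²) = √(537.3124 + 1671.9921) = 47.00 km
S13: √((-17.79)² + (-28.93)²) = √(316.4841 + 836.9449) = 33.96 km
Maximum: S5 at 56.34 km.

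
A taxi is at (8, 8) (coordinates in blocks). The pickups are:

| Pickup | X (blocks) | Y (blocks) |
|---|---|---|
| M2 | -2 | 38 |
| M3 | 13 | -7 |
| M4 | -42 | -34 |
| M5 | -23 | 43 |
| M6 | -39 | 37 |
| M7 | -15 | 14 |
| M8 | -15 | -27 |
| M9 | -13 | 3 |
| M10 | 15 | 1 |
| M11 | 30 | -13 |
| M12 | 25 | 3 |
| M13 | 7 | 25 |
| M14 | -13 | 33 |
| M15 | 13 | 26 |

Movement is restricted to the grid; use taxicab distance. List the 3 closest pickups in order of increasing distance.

Distances from (8, 8):
M2: 40 blocks
M3: 20 blocks
M4: 92 blocks
M5: 66 blocks
M6: 76 blocks
M7: 29 blocks
M8: 58 blocks
M9: 26 blocks
M10: 14 blocks
M11: 43 blocks
M12: 22 blocks
M13: 18 blocks
M14: 46 blocks
M15: 23 blocks
Sorted: M10 (14 blocks) < M13 (18 blocks) < M3 (20 blocks) < M12 (22 blocks) < M15 (23 blocks) < …

M10, M13, M3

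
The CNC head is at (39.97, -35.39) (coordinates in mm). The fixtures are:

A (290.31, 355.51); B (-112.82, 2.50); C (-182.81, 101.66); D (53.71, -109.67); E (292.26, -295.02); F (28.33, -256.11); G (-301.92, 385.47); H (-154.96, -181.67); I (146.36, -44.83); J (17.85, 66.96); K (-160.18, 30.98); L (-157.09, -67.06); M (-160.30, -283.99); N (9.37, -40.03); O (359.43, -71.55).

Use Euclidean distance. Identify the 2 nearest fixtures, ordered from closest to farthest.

N, D

Distances from (39.97, -35.39):
A: √((250.34)² + (390.90)²) = √(62670.1156 + 152802.8100) = 464.19 mm
B: √((-152.79)² + (37.89)²) = √(23344.7841 + 1435.6521) = 157.42 mm
C: √((-222.78)² + (137.05)²) = √(49630.9284 + 18782.7025) = 261.56 mm
D: √((13.74)² + (-74.28)²) = √(188.7876 + 5517.5184) = 75.54 mm
E: √((252.29)² + (-259.63)²) = √(63650.2441 + 67407.7369) = 362.02 mm
F: √((-11.64)² + (-220.72)²) = √(135.4896 + 48717.3184) = 221.03 mm
G: √((-341.89)² + (420.86)²) = √(116888.7721 + 177123.1396) = 542.23 mm
H: √((-194.93)² + (-146.28)²) = √(37997.7049 + 21397.8384) = 243.71 mm
I: √((106.39)² + (-9.44)²) = √(11318.8321 + 89.1136) = 106.81 mm
J: √((-22.12)² + (102.35)²) = √(489.2944 + 10475.5225) = 104.71 mm
K: √((-200.15)² + (66.37)²) = √(40060.0225 + 4404.9769) = 210.87 mm
L: √((-197.06)² + (-31.67)²) = √(38832.6436 + 1002.9889) = 199.59 mm
M: √((-200.27)² + (-248.60)²) = √(40108.0729 + 61801.9600) = 319.23 mm
N: √((-30.60)² + (-4.64)²) = √(936.3600 + 21.5296) = 30.95 mm
O: √((319.46)² + (-36.16)²) = √(102054.6916 + 1307.5456) = 321.50 mm
Sorted: N (30.95 mm) < D (75.54 mm) < J (104.71 mm) < I (106.81 mm) < …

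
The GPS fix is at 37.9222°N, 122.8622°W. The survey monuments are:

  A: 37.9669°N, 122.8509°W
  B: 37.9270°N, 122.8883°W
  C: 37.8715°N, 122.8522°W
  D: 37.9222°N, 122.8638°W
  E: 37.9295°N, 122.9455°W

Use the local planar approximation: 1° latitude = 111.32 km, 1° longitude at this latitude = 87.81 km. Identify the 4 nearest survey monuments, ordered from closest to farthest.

D, B, A, C

Distances from 37.9222°N, 122.8622°W:
A: √((0.0447·111.32)² + (0.0113·87.81)²) = √(24.760616 + 0.984566) = 5.0740 km
B: √((0.0048·111.32)² + (-0.0261·87.81)²) = √(0.285515 + 5.252535) = 2.3533 km
C: √((-0.0507·111.32)² + (0.0100·87.81)²) = √(31.853878 + 0.771060) = 5.7118 km
D: √((0.0000·111.32)² + (-0.0016·87.81)²) = √(0.000000 + 0.019739) = 0.1405 km
E: √((0.0073·111.32)² + (-0.0833·87.81)²) = √(0.660377 + 53.502978) = 7.3596 km
Sorted: D (0.1405 km) < B (2.3533 km) < A (5.0740 km) < C (5.7118 km) < E (7.3596 km)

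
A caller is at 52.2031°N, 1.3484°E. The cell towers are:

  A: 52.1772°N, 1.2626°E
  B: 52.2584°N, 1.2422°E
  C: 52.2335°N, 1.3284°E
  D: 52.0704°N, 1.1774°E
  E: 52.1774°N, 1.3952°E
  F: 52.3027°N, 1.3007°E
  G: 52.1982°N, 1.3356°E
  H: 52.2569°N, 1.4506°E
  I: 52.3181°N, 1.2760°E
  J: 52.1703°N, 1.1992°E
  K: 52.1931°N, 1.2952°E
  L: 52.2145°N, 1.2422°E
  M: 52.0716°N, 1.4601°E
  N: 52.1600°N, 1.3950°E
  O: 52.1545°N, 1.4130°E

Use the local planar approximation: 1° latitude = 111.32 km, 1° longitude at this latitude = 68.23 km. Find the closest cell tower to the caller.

Distances from 52.2031°N, 1.3484°E:
A: √((-0.0259·111.32)² + (-0.0858·68.23)²) = √(8.312773 + 34.270885) = 6.5256 km
B: √((0.0553·111.32)² + (-0.1062·68.23)²) = √(37.896287 + 52.504893) = 9.5080 km
C: √((0.0304·111.32)² + (-0.0200·68.23)²) = √(11.452322 + 1.862133) = 3.6489 km
D: √((-0.1327·111.32)² + (-0.1710·68.23)²) = √(218.216829 + 136.126589) = 18.8240 km
E: √((-0.0257·111.32)² + (0.0468·68.23)²) = √(8.184886 + 10.196296) = 4.2873 km
F: √((0.0996·111.32)² + (-0.0477·68.23)²) = √(122.932035 + 10.592232) = 11.5553 km
G: √((-0.0049·111.32)² + (-0.0128·68.23)²) = √(0.297535 + 0.762730) = 1.0297 km
H: √((0.0538·111.32)² + (0.1022·68.23)²) = √(35.868313 + 48.624207) = 9.1920 km
I: √((0.1150·111.32)² + (-0.0724·68.23)²) = √(163.886083 + 24.402138) = 13.7218 km
J: √((-0.0328·111.32)² + (-0.1492·68.23)²) = √(13.331962 + 103.630690) = 10.8149 km
K: √((-0.0100·111.32)² + (-0.0532·68.23)²) = √(1.239214 + 13.175709) = 3.7967 km
L: √((0.0114·111.32)² + (-0.1062·68.23)²) = √(1.610483 + 52.504893) = 7.3563 km
M: √((-0.1315·111.32)² + (0.1117·68.23)²) = √(214.288024 + 58.084077) = 16.5037 km
N: √((-0.0431·111.32)² + (0.0466·68.23)²) = √(23.019768 + 10.109335) = 5.7558 km
O: √((-0.0486·111.32)² + (0.0646·68.23)²) = √(29.269745 + 19.427449) = 6.9783 km
Minimum: G at 1.0297 km.

G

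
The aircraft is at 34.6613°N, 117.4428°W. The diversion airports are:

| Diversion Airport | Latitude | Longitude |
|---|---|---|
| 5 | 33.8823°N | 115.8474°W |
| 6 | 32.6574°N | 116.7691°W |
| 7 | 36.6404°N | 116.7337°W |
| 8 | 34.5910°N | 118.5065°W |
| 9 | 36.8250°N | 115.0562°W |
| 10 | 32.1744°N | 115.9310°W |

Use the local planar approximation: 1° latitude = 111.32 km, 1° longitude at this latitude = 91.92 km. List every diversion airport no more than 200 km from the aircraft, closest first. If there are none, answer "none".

8, 5

Distances from 34.6613°N, 117.4428°W:
5: 170.3703 km
6: 231.5102 km
7: 229.7531 km
8: 98.0880 km
9: 325.7928 km
10: 309.7620 km
Threshold 200 km: 8 (98.0880 km), 5 (170.3703 km) are within range.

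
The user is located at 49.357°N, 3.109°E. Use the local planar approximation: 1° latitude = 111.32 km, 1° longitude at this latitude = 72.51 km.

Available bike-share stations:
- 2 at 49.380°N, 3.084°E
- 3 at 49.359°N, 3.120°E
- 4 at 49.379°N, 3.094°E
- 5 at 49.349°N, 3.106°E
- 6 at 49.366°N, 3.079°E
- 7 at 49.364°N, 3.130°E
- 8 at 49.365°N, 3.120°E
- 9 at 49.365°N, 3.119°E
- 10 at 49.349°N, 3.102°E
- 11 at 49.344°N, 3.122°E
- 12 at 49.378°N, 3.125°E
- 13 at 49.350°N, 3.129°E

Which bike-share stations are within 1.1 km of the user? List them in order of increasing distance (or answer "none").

Distances from 49.357°N, 3.109°E:
2: 3.137 km
3: 0.828 km
4: 2.680 km
5: 0.917 km
6: 2.395 km
7: 1.711 km
8: 1.196 km
9: 1.148 km
10: 1.025 km
11: 1.727 km
12: 2.610 km
13: 1.646 km
Threshold 1.1 km: 3 (0.828 km), 5 (0.917 km), 10 (1.025 km) are within range.

3, 5, 10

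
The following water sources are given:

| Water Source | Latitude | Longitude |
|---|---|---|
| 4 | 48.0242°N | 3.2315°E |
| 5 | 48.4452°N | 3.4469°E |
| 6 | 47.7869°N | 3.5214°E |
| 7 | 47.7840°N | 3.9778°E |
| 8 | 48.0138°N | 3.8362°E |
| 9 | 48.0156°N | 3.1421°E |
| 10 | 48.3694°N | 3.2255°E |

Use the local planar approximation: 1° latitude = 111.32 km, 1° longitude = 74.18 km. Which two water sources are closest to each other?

Pairwise distances:
4–5: √((0.4210·111.32)² + (0.2154·74.18)²) = √(2196.395711 + 255.308372) = 49.5147 km
4–6: √((-0.2373·111.32)² + (0.2899·74.18)²) = √(697.817524 + 462.455649) = 34.0628 km
4–7: √((-0.2402·111.32)² + (0.7463·74.18)²) = √(714.977544 + 3064.788725) = 61.4798 km
4–8: √((-0.0104·111.32)² + (0.6047·74.18)²) = √(1.340334 + 2012.118690) = 44.8716 km
4–9: √((-0.0086·111.32)² + (-0.0894·74.18)²) = √(0.916523 + 43.979339) = 6.7004 km
4–10: √((0.3452·111.32)² + (-0.0060·74.18)²) = √(1476.685360 + 0.198096) = 38.4302 km
5–6: √((-0.6583·111.32)² + (0.0745·74.18)²) = √(5370.245075 + 30.541207) = 73.4900 km
5–7: √((-0.6612·111.32)² + (0.5309·74.18)²) = √(5417.664228 + 1550.954684) = 83.4783 km
5–8: √((-0.4314·111.32)² + (0.3893·74.18)²) = √(2306.251558 + 833.954709) = 56.0375 km
5–9: √((-0.4296·111.32)² + (-0.3048·74.18)²) = √(2287.046216 + 511.214994) = 52.8986 km
5–10: √((-0.0758·111.32)² + (-0.2214·74.18)²) = √(71.200789 + 269.729776) = 18.4643 km
6–7: √((-0.0029·111.32)² + (0.4564·74.18)²) = √(0.104218 + 1146.211943) = 33.8573 km
6–8: √((0.2269·111.32)² + (0.3148·74.18)²) = √(637.992226 + 545.309552) = 34.3992 km
6–9: √((0.2287·111.32)² + (-0.3793·74.18)²) = √(648.154775 + 791.661169) = 37.9449 km
6–10: √((0.5825·111.32)² + (-0.2959·74.18)²) = √(4204.731367 + 481.796442) = 68.4582 km
7–8: √((0.2298·111.32)² + (-0.1416·74.18)²) = √(654.404752 + 110.331663) = 27.6539 km
7–9: √((0.2316·111.32)² + (-0.8357·74.18)²) = √(664.696674 + 3843.036084) = 67.1397 km
7–10: √((0.5854·111.32)² + (-0.7523·74.18)²) = √(4246.702438 + 3114.266554) = 85.7961 km
8–9: √((0.0018·111.32)² + (-0.6941·74.18)²) = √(0.040151 + 2651.048950) = 51.4887 km
8–10: √((0.3556·111.32)² + (-0.6107·74.18)²) = √(1567.003260 + 2052.246379) = 60.1602 km
9–10: √((0.3538·111.32)² + (0.0834·74.18)²) = √(1551.179485 + 38.274168) = 39.8680 km
Closest pair: 4–9 at 6.7004 km.

4 and 9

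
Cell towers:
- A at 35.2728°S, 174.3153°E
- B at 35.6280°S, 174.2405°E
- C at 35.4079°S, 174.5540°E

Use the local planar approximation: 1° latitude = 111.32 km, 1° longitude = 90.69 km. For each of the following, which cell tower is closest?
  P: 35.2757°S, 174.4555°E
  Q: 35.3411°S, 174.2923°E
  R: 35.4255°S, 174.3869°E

P at 35.2757°S, 174.4555°E:
  A: √((0.0029·111.32)² + (-0.1402·90.69)²) = √(0.104218 + 161.664562) = 12.7188 km
  B: √((-0.3523·111.32)² + (-0.2150·90.69)²) = √(1538.054348 + 380.185653) = 43.7977 km
  C: √((-0.1322·111.32)² + (0.0985·90.69)²) = √(216.575490 + 79.797864) = 17.2155 km
  → nearest: A (12.7188 km)
Q at 35.3411°S, 174.2923°E:
  A: √((0.0683·111.32)² + (0.0230·90.69)²) = √(57.807981 + 4.350854) = 7.8841 km
  B: √((-0.2869·111.32)² + (-0.0518·90.69)²) = √(1020.017192 + 22.068780) = 32.2814 km
  C: √((-0.0668·111.32)² + (0.2617·90.69)²) = √(55.296714 + 563.282487) = 24.8713 km
  → nearest: A (7.8841 km)
R at 35.4255°S, 174.3869°E:
  A: √((0.1527·111.32)² + (-0.0716·90.69)²) = √(288.951178 + 42.164296) = 18.1966 km
  B: √((-0.2025·111.32)² + (-0.1464·90.69)²) = √(508.155289 + 176.279154) = 26.1617 km
  C: √((0.0176·111.32)² + (0.1671·90.69)²) = √(3.838590 + 229.652778) = 15.2804 km
  → nearest: C (15.2804 km)

P→A; Q→A; R→C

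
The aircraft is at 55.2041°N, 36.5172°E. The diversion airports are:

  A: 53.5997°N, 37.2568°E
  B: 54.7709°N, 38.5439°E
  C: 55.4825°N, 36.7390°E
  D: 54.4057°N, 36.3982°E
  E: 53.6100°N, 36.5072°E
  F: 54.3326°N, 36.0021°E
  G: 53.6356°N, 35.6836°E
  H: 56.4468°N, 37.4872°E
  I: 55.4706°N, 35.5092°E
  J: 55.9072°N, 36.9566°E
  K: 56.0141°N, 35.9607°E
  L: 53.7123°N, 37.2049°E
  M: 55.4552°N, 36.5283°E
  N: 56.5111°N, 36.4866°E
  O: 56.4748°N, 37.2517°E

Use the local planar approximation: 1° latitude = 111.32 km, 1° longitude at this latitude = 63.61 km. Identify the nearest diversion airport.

M

Distances from 55.2041°N, 36.5172°E:
A: √((-1.6044·111.32)² + (0.7396·63.61)²) = √(31898.605821 + 2213.321976) = 184.6941 km
B: √((-0.4332·111.32)² + (2.0267·63.61)²) = √(2325.537201 + 16619.950507) = 137.6426 km
C: √((0.2784·111.32)² + (0.2218·63.61)²) = √(960.472328 + 199.055359) = 34.0518 km
D: √((-0.7984·111.32)² + (-0.1190·63.61)²) = √(7899.278975 + 57.298693) = 89.1997 km
E: √((-1.5941·111.32)² + (-0.0100·63.61)²) = √(31490.352266 + 0.404623) = 177.4564 km
F: √((-0.8715·111.32)² + (-0.5151·63.61)²) = √(9411.983957 + 1073.578711) = 102.3990 km
G: √((-1.5685·111.32)² + (-0.8336·63.61)²) = √(30487.052693 + 2811.682016) = 182.4794 km
H: √((1.2427·111.32)² + (0.9700·63.61)²) = √(19137.226278 + 3807.099783) = 151.4738 km
I: √((0.2665·111.32)² + (-1.0080·63.61)²) = √(880.117836 + 4111.230772) = 70.6495 km
J: √((0.7031·111.32)² + (0.4394·63.61)²) = √(6126.050763 + 781.215581) = 83.1100 km
K: √((0.8100·111.32)² + (-0.5565·63.61)²) = √(8130.484629 + 1253.086723) = 96.8688 km
L: √((-1.4918·111.32)² + (0.6877·63.61)²) = √(27578.306945 + 1913.589767) = 171.7320 km
M: √((0.2511·111.32)² + (0.0111·63.61)²) = √(781.339573 + 0.498536) = 27.9614 km
N: √((1.3070·111.32)² + (-0.0306·63.61)²) = √(21168.864863 + 3.788730) = 145.5083 km
O: √((1.2707·111.32)² + (0.7345·63.61)²) = √(20009.325778 + 2182.902767) = 148.9706 km
Minimum: M at 27.9614 km.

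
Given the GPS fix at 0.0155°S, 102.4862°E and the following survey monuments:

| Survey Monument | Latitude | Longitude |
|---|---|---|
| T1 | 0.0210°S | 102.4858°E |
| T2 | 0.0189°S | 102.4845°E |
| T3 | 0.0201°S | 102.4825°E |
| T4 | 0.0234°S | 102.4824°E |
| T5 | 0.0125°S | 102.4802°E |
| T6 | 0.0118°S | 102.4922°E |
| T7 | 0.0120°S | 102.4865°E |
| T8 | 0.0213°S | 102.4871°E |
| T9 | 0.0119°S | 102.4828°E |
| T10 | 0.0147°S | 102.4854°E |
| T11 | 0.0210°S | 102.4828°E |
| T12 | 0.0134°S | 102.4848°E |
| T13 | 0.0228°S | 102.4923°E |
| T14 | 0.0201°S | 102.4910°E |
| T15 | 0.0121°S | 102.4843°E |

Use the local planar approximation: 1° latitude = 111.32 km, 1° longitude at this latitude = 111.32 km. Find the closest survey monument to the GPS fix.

T10

Distances from 0.0155°S, 102.4862°E:
T1: √((-0.0055·111.32)² + (-0.0004·111.32)²) = √(0.374862 + 0.001983) = 0.6139 km
T2: √((-0.0034·111.32)² + (-0.0017·111.32)²) = √(0.143253 + 0.035813) = 0.4232 km
T3: √((-0.0046·111.32)² + (-0.0037·111.32)²) = √(0.262218 + 0.169648) = 0.6572 km
T4: √((-0.0079·111.32)² + (-0.0038·111.32)²) = √(0.773394 + 0.178943) = 0.9759 km
T5: √((0.0030·111.32)² + (-0.0060·111.32)²) = √(0.111529 + 0.446117) = 0.7468 km
T6: √((0.0037·111.32)² + (0.0060·111.32)²) = √(0.169648 + 0.446117) = 0.7847 km
T7: √((0.0035·111.32)² + (0.0003·111.32)²) = √(0.151804 + 0.001115) = 0.3910 km
T8: √((-0.0058·111.32)² + (0.0009·111.32)²) = √(0.416872 + 0.010038) = 0.6534 km
T9: √((0.0036·111.32)² + (-0.0034·111.32)²) = √(0.160602 + 0.143253) = 0.5512 km
T10: √((0.0008·111.32)² + (-0.0008·111.32)²) = √(0.007931 + 0.007931) = 0.1259 km
T11: √((-0.0055·111.32)² + (-0.0034·111.32)²) = √(0.374862 + 0.143253) = 0.7198 km
T12: √((0.0021·111.32)² + (-0.0014·111.32)²) = √(0.054649 + 0.024289) = 0.2810 km
T13: √((-0.0073·111.32)² + (0.0061·111.32)²) = √(0.660377 + 0.461112) = 1.0590 km
T14: √((-0.0046·111.32)² + (0.0048·111.32)²) = √(0.262218 + 0.285515) = 0.7401 km
T15: √((0.0034·111.32)² + (-0.0019·111.32)²) = √(0.143253 + 0.044736) = 0.4336 km
Minimum: T10 at 0.1259 km.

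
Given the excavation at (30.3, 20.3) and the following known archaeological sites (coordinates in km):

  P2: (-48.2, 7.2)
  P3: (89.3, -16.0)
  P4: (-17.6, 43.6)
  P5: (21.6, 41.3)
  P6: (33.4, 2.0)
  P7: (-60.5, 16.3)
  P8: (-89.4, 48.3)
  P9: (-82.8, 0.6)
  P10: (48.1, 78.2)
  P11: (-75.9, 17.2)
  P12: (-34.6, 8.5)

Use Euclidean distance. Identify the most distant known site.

Distances from (30.3, 20.3):
P2: 79.6 km
P3: 69.3 km
P4: 53.3 km
P5: 22.7 km
P6: 18.6 km
P7: 90.9 km
P8: 122.9 km
P9: 114.8 km
P10: 60.6 km
P11: 106.2 km
P12: 66.0 km
Maximum: P8 at 122.9 km.

P8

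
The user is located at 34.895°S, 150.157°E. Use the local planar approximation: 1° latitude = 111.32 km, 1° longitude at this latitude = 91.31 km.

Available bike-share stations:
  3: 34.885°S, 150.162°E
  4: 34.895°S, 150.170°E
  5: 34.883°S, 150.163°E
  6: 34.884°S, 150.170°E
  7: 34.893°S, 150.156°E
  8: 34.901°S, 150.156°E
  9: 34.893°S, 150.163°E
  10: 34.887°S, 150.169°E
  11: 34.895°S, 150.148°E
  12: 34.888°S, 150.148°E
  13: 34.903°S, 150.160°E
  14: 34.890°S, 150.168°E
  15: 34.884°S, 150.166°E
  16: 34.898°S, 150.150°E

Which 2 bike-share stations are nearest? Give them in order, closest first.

7, 9

Distances from 34.895°S, 150.157°E:
3: √((0.010·111.32)² + (0.005·91.31)²) = √(1.23921 + 0.20844) = 1.203 km
4: √((0.000·111.32)² + (0.013·91.31)²) = √(0.00000 + 1.40904) = 1.187 km
5: √((0.012·111.32)² + (0.006·91.31)²) = √(1.78447 + 0.30015) = 1.444 km
6: √((0.011·111.32)² + (0.013·91.31)²) = √(1.49945 + 1.40904) = 1.705 km
7: √((0.002·111.32)² + (-0.001·91.31)²) = √(0.04957 + 0.00834) = 0.241 km
8: √((-0.006·111.32)² + (-0.001·91.31)²) = √(0.44612 + 0.00834) = 0.674 km
9: √((0.002·111.32)² + (0.006·91.31)²) = √(0.04957 + 0.30015) = 0.591 km
10: √((0.008·111.32)² + (0.012·91.31)²) = √(0.79310 + 1.20060) = 1.412 km
11: √((0.000·111.32)² + (-0.009·91.31)²) = √(0.00000 + 0.67534) = 0.822 km
12: √((0.007·111.32)² + (-0.009·91.31)²) = √(0.60721 + 0.67534) = 1.132 km
13: √((-0.008·111.32)² + (0.003·91.31)²) = √(0.79310 + 0.07504) = 0.932 km
14: √((0.005·111.32)² + (0.011·91.31)²) = √(0.30980 + 1.00884) = 1.148 km
15: √((0.011·111.32)² + (0.009·91.31)²) = √(1.49945 + 0.67534) = 1.475 km
16: √((-0.003·111.32)² + (-0.007·91.31)²) = √(0.11153 + 0.40854) = 0.721 km
Sorted: 7 (0.241 km) < 9 (0.591 km) < 8 (0.674 km) < 16 (0.721 km) < …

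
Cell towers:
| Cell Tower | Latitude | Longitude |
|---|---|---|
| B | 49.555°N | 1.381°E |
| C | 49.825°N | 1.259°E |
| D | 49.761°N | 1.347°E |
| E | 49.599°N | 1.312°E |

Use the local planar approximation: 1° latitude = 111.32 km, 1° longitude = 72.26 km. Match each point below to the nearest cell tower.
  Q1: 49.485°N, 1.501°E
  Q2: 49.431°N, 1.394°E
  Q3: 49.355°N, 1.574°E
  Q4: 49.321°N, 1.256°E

Q1→B; Q2→B; Q3→B; Q4→B

Q1 at 49.485°N, 1.501°E:
  B: √((0.070·111.32)² + (-0.120·72.26)²) = √(60.72150 + 75.18971) = 11.658 km
  C: √((0.340·111.32)² + (-0.242·72.26)²) = √(1432.53166 + 305.79237) = 41.693 km
  D: √((0.276·111.32)² + (-0.154·72.26)²) = √(943.98384 + 123.83327) = 32.677 km
  E: √((0.114·111.32)² + (-0.189·72.26)²) = √(161.04828 + 186.51747) = 18.643 km
  → nearest: B (11.658 km)
Q2 at 49.431°N, 1.394°E:
  B: √((0.124·111.32)² + (-0.013·72.26)²) = √(190.54158 + 0.88243) = 13.836 km
  C: √((0.394·111.32)² + (-0.135·72.26)²) = √(1923.70662 + 95.16198) = 44.932 km
  D: √((0.330·111.32)² + (-0.047·72.26)²) = √(1349.50431 + 11.53431) = 36.892 km
  E: √((0.168·111.32)² + (-0.082·72.26)²) = √(349.75583 + 35.10942) = 19.618 km
  → nearest: B (13.836 km)
Q3 at 49.355°N, 1.574°E:
  B: √((0.200·111.32)² + (-0.193·72.26)²) = √(495.68570 + 194.49594) = 26.271 km
  C: √((0.470·111.32)² + (-0.315·72.26)²) = √(2737.42426 + 518.10409) = 57.057 km
  D: √((0.406·111.32)² + (-0.227·72.26)²) = √(2042.67118 + 269.05907) = 48.080 km
  E: √((0.244·111.32)² + (-0.262·72.26)²) = √(737.77859 + 358.42517) = 33.109 km
  → nearest: B (26.271 km)
Q4 at 49.321°N, 1.256°E:
  B: √((0.234·111.32)² + (0.125·72.26)²) = √(678.54415 + 81.58606) = 27.570 km
  C: √((0.504·111.32)² + (0.003·72.26)²) = √(3147.80244 + 0.04699) = 56.106 km
  D: √((0.440·111.32)² + (0.091·72.26)²) = √(2399.11877 + 43.23930) = 49.420 km
  E: √((0.278·111.32)² + (0.056·72.26)²) = √(957.71433 + 16.37465) = 31.210 km
  → nearest: B (27.570 km)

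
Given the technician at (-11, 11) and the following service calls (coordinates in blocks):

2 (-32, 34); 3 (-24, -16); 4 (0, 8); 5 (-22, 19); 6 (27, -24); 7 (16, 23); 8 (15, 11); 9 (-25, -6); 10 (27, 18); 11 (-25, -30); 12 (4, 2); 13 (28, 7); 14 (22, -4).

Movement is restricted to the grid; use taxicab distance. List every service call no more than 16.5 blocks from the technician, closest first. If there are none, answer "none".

Distances from (-11, 11):
2: |-21| + |23| = 21 + 23 = 44 blocks
3: |-13| + |-27| = 13 + 27 = 40 blocks
4: |11| + |-3| = 11 + 3 = 14 blocks
5: |-11| + |8| = 11 + 8 = 19 blocks
6: |38| + |-35| = 38 + 35 = 73 blocks
7: |27| + |12| = 27 + 12 = 39 blocks
8: |26| + |0| = 26 + 0 = 26 blocks
9: |-14| + |-17| = 14 + 17 = 31 blocks
10: |38| + |7| = 38 + 7 = 45 blocks
11: |-14| + |-41| = 14 + 41 = 55 blocks
12: |15| + |-9| = 15 + 9 = 24 blocks
13: |39| + |-4| = 39 + 4 = 43 blocks
14: |33| + |-15| = 33 + 15 = 48 blocks
Threshold 16.5 blocks: 4 (14 blocks) is within range.

4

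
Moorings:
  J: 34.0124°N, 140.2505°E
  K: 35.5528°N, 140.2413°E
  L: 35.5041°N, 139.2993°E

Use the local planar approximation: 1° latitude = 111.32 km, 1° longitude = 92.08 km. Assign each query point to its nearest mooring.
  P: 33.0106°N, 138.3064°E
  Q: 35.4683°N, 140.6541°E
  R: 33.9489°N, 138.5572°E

P→J; Q→K; R→J

P at 33.0106°N, 138.3064°E:
  J: 210.9084 km
  K: 334.4109 km
  L: 292.2455 km
  → nearest: J (210.9084 km)
Q at 35.4683°N, 140.6541°E:
  J: 166.2771 km
  K: 39.1573 km
  L: 124.8136 km
  → nearest: K (39.1573 km)
R at 33.9489°N, 138.5572°E:
  J: 156.0792 km
  K: 236.4868 km
  L: 186.1224 km
  → nearest: J (156.0792 km)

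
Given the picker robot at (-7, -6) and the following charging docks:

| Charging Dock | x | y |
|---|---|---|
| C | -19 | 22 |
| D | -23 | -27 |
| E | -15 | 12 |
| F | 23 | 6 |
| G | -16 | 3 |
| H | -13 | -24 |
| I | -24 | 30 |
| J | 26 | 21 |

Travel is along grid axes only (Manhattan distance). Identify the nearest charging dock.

Distances from (-7, -6):
C: |-12| + |28| = 12 + 28 = 40
D: |-16| + |-21| = 16 + 21 = 37
E: |-8| + |18| = 8 + 18 = 26
F: |30| + |12| = 30 + 12 = 42
G: |-9| + |9| = 9 + 9 = 18
H: |-6| + |-18| = 6 + 18 = 24
I: |-17| + |36| = 17 + 36 = 53
J: |33| + |27| = 33 + 27 = 60
Minimum: G at 18.

G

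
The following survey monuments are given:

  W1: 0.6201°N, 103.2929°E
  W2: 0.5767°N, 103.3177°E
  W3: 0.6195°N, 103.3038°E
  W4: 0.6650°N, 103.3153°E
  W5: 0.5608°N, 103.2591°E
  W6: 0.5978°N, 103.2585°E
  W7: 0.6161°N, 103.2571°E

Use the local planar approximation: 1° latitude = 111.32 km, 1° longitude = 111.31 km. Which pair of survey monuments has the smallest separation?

Pairwise distances:
W1–W3: 1.2151 km
W6–W7: 2.0431 km
W1–W7: 4.0097 km
W5–W6: 4.1194 km
W1–W6: 4.5634 km
W2–W3: 5.0094 km
W3–W7: 5.2119 km
W3–W4: 5.2243 km
W1–W2: 5.5643 km
W1–W4: 5.5856 km
W3–W6: 5.5911 km
W5–W7: 6.1600 km
W2–W5: 6.7586 km
W2–W6: 6.9957 km
W1–W5: 7.5981 km
W2–W7: 8.0459 km
W3–W5: 8.2131 km
W4–W7: 8.4617 km
W4–W6: 9.7946 km
W2–W4: 9.8332 km
W4–W5: 13.1789 km
Closest pair: W1–W3 at 1.2151 km.

W1 and W3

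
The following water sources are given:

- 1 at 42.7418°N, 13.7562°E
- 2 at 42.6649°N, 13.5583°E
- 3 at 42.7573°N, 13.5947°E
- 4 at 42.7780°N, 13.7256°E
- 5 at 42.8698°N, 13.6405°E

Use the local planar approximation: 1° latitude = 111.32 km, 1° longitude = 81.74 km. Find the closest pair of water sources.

Pairwise distances:
1–4: 4.7429 km
2–3: 10.7076 km
3–4: 10.9451 km
4–5: 12.3620 km
3–5: 13.0711 km
1–3: 13.3133 km
1–5: 17.1019 km
1–2: 18.3018 km
2–4: 18.5883 km
2–5: 23.7785 km
Closest pair: 1–4 at 4.7429 km.

1 and 4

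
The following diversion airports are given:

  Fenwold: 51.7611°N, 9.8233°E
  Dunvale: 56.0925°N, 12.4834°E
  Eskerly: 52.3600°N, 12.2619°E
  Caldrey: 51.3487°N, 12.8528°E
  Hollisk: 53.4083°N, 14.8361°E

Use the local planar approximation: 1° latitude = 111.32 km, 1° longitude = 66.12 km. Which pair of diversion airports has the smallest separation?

Pairwise distances:
Eskerly–Caldrey: √((-1.0113·111.32)² + (0.5909·66.12)²) = √(12673.787171 + 1526.488967) = 119.1649 km
Fenwold–Eskerly: √((0.5989·111.32)² + (2.4386·66.12)²) = √(4444.828631 + 25998.412415) = 174.4799 km
Fenwold–Caldrey: √((-0.4124·111.32)² + (3.0295·66.12)²) = √(2107.578252 + 40124.312435) = 205.5040 km
Eskerly–Hollisk: √((1.0483·111.32)² + (2.5742·66.12)²) = √(13618.132861 + 28970.117839) = 206.3692 km
Caldrey–Hollisk: √((2.0596·111.32)² + (1.9833·66.12)²) = √(52566.875221 + 17196.596993) = 264.1278 km
Dunvale–Hollisk: √((-2.6842·111.32)² + (2.3527·66.12)²) = √(89284.514081 + 24199.076627) = 336.8733 km
Fenwold–Hollisk: √((1.6472·111.32)² + (5.0128·66.12)²) = √(33623.201443 + 109856.673648) = 378.7874 km
Dunvale–Eskerly: √((-3.7325·111.32)² + (-0.2215·66.12)²) = √(172641.828904 + 214.493014) = 415.7599 km
Fenwold–Dunvale: √((4.3314·111.32)² + (2.6601·66.12)²) = √(232489.305266 + 30935.818863) = 513.2496 km
Dunvale–Caldrey: √((-4.7438·111.32)² + (0.3694·66.12)²) = √(278868.292067 + 596.567338) = 528.6444 km
Closest pair: Eskerly–Caldrey at 119.1649 km.

Eskerly and Caldrey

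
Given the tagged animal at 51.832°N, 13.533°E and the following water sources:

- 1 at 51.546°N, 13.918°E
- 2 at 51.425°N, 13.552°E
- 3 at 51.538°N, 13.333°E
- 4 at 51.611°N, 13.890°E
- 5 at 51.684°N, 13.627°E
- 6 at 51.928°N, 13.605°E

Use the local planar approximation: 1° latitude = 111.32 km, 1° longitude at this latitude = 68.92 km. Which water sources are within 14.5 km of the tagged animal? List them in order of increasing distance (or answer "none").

Distances from 51.832°N, 13.533°E:
1: √((-0.286·111.32)² + (0.385·68.92)²) = √(1013.62768 + 704.06377) = 41.445 km
2: √((-0.407·111.32)² + (0.019·68.92)²) = √(2052.74600 + 1.71474) = 45.326 km
3: √((-0.294·111.32)² + (-0.200·68.92)²) = √(1071.12722 + 189.99866) = 35.512 km
4: √((-0.221·111.32)² + (0.357·68.92)²) = √(605.24463 + 605.37847) = 34.794 km
5: √((-0.148·111.32)² + (0.094·68.92)²) = √(271.43749 + 41.97070) = 17.703 km
6: √((0.096·111.32)² + (0.072·68.92)²) = √(114.20598 + 24.62383) = 11.783 km
Threshold 14.5 km: 6 (11.783 km) is within range.

6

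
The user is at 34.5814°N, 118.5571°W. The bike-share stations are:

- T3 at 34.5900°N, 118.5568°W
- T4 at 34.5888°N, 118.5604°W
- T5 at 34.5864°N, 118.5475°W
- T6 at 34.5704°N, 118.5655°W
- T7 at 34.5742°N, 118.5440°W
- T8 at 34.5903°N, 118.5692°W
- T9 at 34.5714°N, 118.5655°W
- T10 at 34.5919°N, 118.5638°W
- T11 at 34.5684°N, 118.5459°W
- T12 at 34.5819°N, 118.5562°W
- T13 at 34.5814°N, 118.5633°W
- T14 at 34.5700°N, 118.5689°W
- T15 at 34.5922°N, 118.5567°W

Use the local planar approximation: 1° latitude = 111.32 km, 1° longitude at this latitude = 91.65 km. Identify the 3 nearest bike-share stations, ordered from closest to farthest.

Distances from 34.5814°N, 118.5571°W:
T3: 0.9577 km
T4: 0.8775 km
T5: 1.0411 km
T6: 1.4464 km
T7: 1.4436 km
T8: 1.4871 km
T9: 1.3535 km
T10: 1.3203 km
T11: 1.7742 km
T12: 0.0995 km
T13: 0.5682 km
T14: 1.6674 km
T15: 1.2028 km
Sorted: T12 (0.0995 km) < T13 (0.5682 km) < T4 (0.8775 km) < T3 (0.9577 km) < T5 (1.0411 km) < …

T12, T13, T4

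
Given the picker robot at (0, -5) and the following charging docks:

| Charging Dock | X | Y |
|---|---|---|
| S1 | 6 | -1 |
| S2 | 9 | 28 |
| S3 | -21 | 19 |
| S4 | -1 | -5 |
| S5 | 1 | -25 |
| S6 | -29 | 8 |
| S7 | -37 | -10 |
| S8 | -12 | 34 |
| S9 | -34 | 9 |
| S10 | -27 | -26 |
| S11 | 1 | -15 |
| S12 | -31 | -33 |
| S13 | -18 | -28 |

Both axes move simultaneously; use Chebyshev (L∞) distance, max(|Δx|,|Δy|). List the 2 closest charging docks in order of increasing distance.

Distances from (0, -5):
S1: 6
S2: 33
S3: 24
S4: 1
S5: 20
S6: 29
S7: 37
S8: 39
S9: 34
S10: 27
S11: 10
S12: 31
S13: 23
Sorted: S4 (1) < S1 (6) < S11 (10) < S5 (20) < …

S4, S1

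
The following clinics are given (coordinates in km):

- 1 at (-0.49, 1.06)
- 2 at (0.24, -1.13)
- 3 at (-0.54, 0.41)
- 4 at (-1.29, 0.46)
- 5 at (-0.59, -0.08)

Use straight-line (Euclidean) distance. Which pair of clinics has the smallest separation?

Pairwise distances:
1–2: 2.31 km
1–3: 0.65 km
1–4: 1.00 km
1–5: 1.14 km
2–3: 1.73 km
2–4: 2.21 km
2–5: 1.34 km
3–4: 0.75 km
3–5: 0.49 km
4–5: 0.88 km
Closest pair: 3–5 at 0.49 km.

3 and 5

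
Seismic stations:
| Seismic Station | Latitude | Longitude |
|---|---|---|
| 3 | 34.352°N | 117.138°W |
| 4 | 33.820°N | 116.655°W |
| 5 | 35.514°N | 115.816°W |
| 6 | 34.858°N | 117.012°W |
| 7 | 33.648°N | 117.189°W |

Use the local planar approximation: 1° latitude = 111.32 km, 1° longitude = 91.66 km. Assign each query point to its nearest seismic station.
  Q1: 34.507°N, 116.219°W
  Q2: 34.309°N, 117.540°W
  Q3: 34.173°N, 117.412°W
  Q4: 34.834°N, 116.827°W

Q1→6; Q2→3; Q3→3; Q4→6

Q1 at 34.507°N, 116.219°W:
  3: √((-0.155·111.32)² + (-0.919·91.66)²) = √(297.72122 + 7095.62620) = 85.985 km
  4: √((-0.687·111.32)² + (-0.436·91.66)²) = √(5848.70706 + 1597.10211) = 86.289 km
  5: √((1.007·111.32)² + (0.403·91.66)²) = √(12566.23961 + 1364.48824) = 118.029 km
  6: √((0.351·111.32)² + (-0.793·91.66)²) = √(1526.72434 + 5283.30984) = 82.523 km
  7: √((-0.859·111.32)² + (-0.970·91.66)²) = √(9143.92643 + 7905.02366) = 130.572 km
  → nearest: 6 (82.523 km)
Q2 at 34.309°N, 117.540°W:
  3: √((0.043·111.32)² + (0.402·91.66)²) = √(22.91307 + 1357.72499) = 37.157 km
  4: √((-0.489·111.32)² + (0.885·91.66)²) = √(2963.22148 + 6580.30838) = 97.691 km
  5: √((1.205·111.32)² + (1.724·91.66)²) = √(17993.70057 + 24970.90192) = 207.279 km
  6: √((0.549·111.32)² + (0.528·91.66)²) = √(3735.00411 + 2342.21928) = 77.957 km
  7: √((-0.661·111.32)² + (0.351·91.66)²) = √(5414.38725 + 1035.08005) = 80.309 km
  → nearest: 3 (37.157 km)
Q3 at 34.173°N, 117.412°W:
  3: √((0.179·111.32)² + (0.274·91.66)²) = √(397.05663 + 630.75519) = 32.060 km
  4: √((-0.353·111.32)² + (0.757·91.66)²) = √(1544.17247 + 4814.50304) = 79.741 km
  5: √((1.341·111.32)² + (1.596·91.66)²) = √(22284.55423 + 21400.57685) = 209.010 km
  6: √((0.685·111.32)² + (0.400·91.66)²) = √(5814.70302 + 1344.24890) = 84.611 km
  7: √((-0.525·111.32)² + (0.223·91.66)²) = √(3415.58425 + 417.80096) = 61.914 km
  → nearest: 3 (32.060 km)
Q4 at 34.834°N, 116.827°W:
  3: √((-0.482·111.32)² + (-0.311·91.66)²) = √(2878.99209 + 812.60686) = 60.759 km
  4: √((-1.014·111.32)² + (0.172·91.66)²) = √(12741.55125 + 248.55162) = 113.974 km
  5: √((0.680·111.32)² + (1.011·91.66)²) = √(5730.12665 + 8587.40641) = 119.656 km
  6: √((0.024·111.32)² + (-0.185·91.66)²) = √(7.13787 + 287.54324) = 17.166 km
  7: √((-1.186·111.32)² + (-0.362·91.66)²) = √(17430.73793 + 1100.97345) = 136.131 km
  → nearest: 6 (17.166 km)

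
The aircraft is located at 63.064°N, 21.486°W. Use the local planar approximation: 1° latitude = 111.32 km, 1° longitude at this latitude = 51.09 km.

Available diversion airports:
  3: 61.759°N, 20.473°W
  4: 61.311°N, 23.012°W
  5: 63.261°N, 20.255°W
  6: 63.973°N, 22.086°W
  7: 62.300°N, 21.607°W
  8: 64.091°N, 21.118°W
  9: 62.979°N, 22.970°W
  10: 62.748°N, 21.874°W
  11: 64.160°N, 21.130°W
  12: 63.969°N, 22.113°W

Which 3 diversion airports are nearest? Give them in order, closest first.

Distances from 63.064°N, 21.486°W:
3: √((-1.305·111.32)² + (1.013·51.09)²) = √(21104.12831 + 2678.49411) = 154.216 km
4: √((-1.753·111.32)² + (-1.526·51.09)²) = √(38081.16512 + 6078.28238) = 210.141 km
5: √((0.197·111.32)² + (1.231·51.09)²) = √(480.92665 + 3955.37725) = 66.606 km
6: √((0.909·111.32)² + (-0.600·51.09)²) = √(10239.39181 + 939.66772) = 105.731 km
7: √((-0.764·111.32)² + (-0.121·51.09)²) = √(7233.24395 + 38.21576) = 85.273 km
8: √((1.027·111.32)² + (0.368·51.09)²) = √(13070.35196 + 353.48211) = 115.861 km
9: √((-0.085·111.32)² + (-1.484·51.09)²) = √(89.53323 + 5748.30240) = 76.406 km
10: √((-0.316·111.32)² + (-0.388·51.09)²) = √(1237.42977 + 392.94816) = 40.378 km
11: √((1.096·111.32)² + (0.356·51.09)²) = √(14885.63973 + 330.80480) = 123.355 km
12: √((0.905·111.32)² + (-0.627·51.09)²) = √(10149.47443 + 1026.14064) = 105.715 km
Sorted: 10 (40.378 km) < 5 (66.606 km) < 9 (76.406 km) < 7 (85.273 km) < 12 (105.715 km) < …

10, 5, 9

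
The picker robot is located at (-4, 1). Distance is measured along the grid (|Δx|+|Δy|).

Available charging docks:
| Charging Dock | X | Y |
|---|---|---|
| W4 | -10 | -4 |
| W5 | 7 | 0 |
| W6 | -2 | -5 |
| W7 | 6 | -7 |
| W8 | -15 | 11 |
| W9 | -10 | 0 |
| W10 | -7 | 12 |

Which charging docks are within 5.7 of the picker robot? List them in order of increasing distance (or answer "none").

Distances from (-4, 1):
W4: |-6| + |-5| = 6 + 5 = 11
W5: |11| + |-1| = 11 + 1 = 12
W6: |2| + |-6| = 2 + 6 = 8
W7: |10| + |-8| = 10 + 8 = 18
W8: |-11| + |10| = 11 + 10 = 21
W9: |-6| + |-1| = 6 + 1 = 7
W10: |-3| + |11| = 3 + 11 = 14
Threshold 5.7: none within range.

none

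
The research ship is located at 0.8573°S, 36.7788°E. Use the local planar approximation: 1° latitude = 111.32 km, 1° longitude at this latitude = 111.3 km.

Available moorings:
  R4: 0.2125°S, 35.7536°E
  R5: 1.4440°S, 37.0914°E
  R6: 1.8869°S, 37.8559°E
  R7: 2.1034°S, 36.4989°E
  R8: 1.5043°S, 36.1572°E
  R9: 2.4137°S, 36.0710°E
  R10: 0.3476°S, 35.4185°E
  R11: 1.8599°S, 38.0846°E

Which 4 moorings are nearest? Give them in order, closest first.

R5, R8, R4, R7

Distances from 0.8573°S, 36.7788°E:
R4: √((0.6448·111.32)² + (-1.0252·111.3)²) = √(5152.244365 + 13019.896255) = 134.8041 km
R5: √((-0.5867·111.32)² + (0.3126·111.3)²) = √(4265.584717 + 1210.509706) = 74.0006 km
R6: √((-1.0296·111.32)² + (1.0771·111.3)²) = √(13136.614730 + 14371.509306) = 165.8557 km
R7: √((-1.2461·111.32)² + (-0.2799·111.3)²) = √(19242.087596 + 970.501309) = 142.1710 km
R8: √((-0.6470·111.32)² + (-0.6216·111.3)²) = √(5187.462338 + 4786.436925) = 99.8694 km
R9: √((-1.5564·111.32)² + (-0.7078·111.3)²) = √(30018.489803 + 6205.995342) = 190.3273 km
R10: √((0.5097·111.32)² + (-1.3603·111.3)²) = √(3219.405358 + 22922.380894) = 161.6842 km
R11: √((-1.0026·111.32)² + (1.3058·111.3)²) = √(12456.665311 + 21122.419187) = 183.2460 km
Sorted: R5 (74.0006 km) < R8 (99.8694 km) < R4 (134.8041 km) < R7 (142.1710 km) < R10 (161.6842 km) < R6 (165.8557 km) < …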